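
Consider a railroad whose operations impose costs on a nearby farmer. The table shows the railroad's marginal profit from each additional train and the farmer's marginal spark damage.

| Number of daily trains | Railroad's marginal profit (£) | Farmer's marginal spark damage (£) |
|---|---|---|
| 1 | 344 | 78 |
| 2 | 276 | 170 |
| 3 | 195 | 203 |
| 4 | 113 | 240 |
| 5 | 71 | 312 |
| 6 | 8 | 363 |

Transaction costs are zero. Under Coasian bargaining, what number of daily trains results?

Bargaining reaches the level where marginal profit last exceeds marginal spark damage.
That holds through level 2 (276 ≥ 170) but not at 3 (195 < 203).

2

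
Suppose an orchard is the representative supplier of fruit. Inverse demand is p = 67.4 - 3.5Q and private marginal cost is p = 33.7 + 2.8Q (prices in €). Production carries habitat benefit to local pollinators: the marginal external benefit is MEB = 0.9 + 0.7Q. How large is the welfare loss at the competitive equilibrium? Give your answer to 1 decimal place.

Market equilibrium (private): 33.7 + 2.8Q = 67.4 - 3.5Q → Q_m = 5.3492.
Social marginal cost = private MC − MEB = 32.8 + 2.1Q.
Set SMC = demand: 32.8 + 2.1Q = 67.4 - 3.5Q → Q* = 6.1786.
The loss is the area between SMC and demand from Q* to Q_m; with linear curves that's a triangle of height MEB(Q_m).
DWL = ½ × 0.8294 × 4.6444 = 1.9260.

DWL = €1.9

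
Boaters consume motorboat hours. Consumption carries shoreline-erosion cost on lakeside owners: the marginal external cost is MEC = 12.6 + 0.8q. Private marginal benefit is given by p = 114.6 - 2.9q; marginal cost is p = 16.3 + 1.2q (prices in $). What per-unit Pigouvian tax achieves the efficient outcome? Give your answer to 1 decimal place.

tax = $26.6 per unit

Social marginal benefit = demand − MEC = 102.0 - 3.7q.
Set SMB = MC: 102.0 - 3.7q = 16.3 + 1.2q → q* = 17.4898.
The Pigouvian tax equals MEC at q*: 12.6 + 0.8×17.4898 = 26.5918.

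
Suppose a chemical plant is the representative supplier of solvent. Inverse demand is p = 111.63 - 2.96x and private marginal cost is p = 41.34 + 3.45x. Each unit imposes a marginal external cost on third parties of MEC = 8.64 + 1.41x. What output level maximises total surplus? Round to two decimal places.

x* = 7.88

Social marginal cost = private MC + MEC = 49.98 + 4.86x.
Set SMC = demand: 49.98 + 4.86x = 111.63 - 2.96x → x* = 7.8836.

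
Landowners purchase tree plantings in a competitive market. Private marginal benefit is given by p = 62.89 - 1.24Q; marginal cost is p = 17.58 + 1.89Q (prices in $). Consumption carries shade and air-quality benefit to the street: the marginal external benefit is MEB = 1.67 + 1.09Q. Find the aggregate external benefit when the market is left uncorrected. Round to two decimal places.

$138.38

Market equilibrium (private): 17.58 + 1.89Q = 62.89 - 1.24Q → Q_m = 14.4760.
Total external benefit = ∫₀^{Q_m} (1.67 + 1.09Q) dQ = 1.67×14.4760 + ½×1.09×14.4760² = 138.3822.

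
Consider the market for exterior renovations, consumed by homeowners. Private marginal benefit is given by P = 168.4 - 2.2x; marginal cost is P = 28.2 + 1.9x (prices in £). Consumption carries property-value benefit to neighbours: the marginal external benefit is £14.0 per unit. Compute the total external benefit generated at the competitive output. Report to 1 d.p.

Market equilibrium (private): 28.2 + 1.9x = 168.4 - 2.2x → x_m = 34.1951.
Total external benefit = MEB × x_m = 14.0 × 34.1951 = 478.7314.

£478.7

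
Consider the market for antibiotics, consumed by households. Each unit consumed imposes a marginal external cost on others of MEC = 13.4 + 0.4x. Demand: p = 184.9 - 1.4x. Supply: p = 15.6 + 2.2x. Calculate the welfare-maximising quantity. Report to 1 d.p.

x* = 39.0

Social marginal benefit = demand − MEC = 171.5 - 1.8x.
Set SMB = MC: 171.5 - 1.8x = 15.6 + 2.2x → x* = 38.9750.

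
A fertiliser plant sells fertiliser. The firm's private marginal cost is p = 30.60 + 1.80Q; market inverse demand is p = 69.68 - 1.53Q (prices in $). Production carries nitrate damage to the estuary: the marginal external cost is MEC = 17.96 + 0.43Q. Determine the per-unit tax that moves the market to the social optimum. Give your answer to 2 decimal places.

Social marginal cost = private MC + MEC = 48.56 + 2.23Q.
Set SMC = demand: 48.56 + 2.23Q = 69.68 - 1.53Q → Q* = 5.6170.
The Pigouvian tax equals MEC at Q*: 17.96 + 0.43×5.6170 = 20.3753.

tax = $20.38 per unit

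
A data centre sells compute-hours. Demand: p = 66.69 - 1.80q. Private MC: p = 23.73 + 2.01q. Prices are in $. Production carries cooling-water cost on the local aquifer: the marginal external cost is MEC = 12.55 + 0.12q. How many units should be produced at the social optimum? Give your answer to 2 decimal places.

Social marginal cost = private MC + MEC = 36.28 + 2.13q.
Set SMC = demand: 36.28 + 2.13q = 66.69 - 1.80q → q* = 7.7379.

q* = 7.74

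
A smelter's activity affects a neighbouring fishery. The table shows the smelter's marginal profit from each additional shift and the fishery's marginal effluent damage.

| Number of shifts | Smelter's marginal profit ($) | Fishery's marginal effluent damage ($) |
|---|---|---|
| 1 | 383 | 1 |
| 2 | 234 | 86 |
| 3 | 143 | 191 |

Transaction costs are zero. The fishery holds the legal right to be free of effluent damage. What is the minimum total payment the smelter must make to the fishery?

Efficient level: marginal profit ≥ marginal effluent damage through level 2, so k* = 2.
With the fishery holding the right, the smelter must at least compensate total damage at k*: 1 + 86 = 87.

$87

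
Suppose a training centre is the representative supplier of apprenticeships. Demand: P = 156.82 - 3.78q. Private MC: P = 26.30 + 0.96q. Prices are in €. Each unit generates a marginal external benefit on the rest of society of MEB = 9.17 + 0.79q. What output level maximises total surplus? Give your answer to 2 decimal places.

Social marginal cost = private MC − MEB = 17.13 + 0.17q.
Set SMC = demand: 17.13 + 0.17q = 156.82 - 3.78q → q* = 35.3646.

q* = 35.36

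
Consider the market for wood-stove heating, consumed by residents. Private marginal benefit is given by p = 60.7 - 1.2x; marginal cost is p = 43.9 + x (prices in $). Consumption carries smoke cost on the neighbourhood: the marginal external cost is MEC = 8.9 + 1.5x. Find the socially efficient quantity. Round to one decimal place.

Social marginal benefit = demand − MEC = 51.8 - 2.7x.
Set SMB = MC: 51.8 - 2.7x = 43.9 + x → x* = 2.1351.

x* = 2.1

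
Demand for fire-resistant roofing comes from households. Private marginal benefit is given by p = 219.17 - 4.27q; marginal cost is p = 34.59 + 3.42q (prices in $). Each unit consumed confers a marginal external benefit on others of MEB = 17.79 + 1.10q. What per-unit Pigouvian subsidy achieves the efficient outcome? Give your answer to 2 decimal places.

subsidy = $51.57 per unit

Social marginal benefit = demand + MEB = 236.96 - 3.17q.
Set SMB = MC: 236.96 - 3.17q = 34.59 + 3.42q → q* = 30.7086.
The Pigouvian subsidy equals MEB at q*: 17.79 + 1.10×30.7086 = 51.5695.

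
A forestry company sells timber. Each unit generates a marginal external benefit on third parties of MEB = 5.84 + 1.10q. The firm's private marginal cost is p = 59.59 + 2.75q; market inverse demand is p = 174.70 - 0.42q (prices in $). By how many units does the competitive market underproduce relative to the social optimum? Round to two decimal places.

22.12 units

Market equilibrium (private): 59.59 + 2.75q = 174.70 - 0.42q → q_m = 36.3123.
Social marginal cost = private MC − MEB = 53.75 + 1.65q.
Set SMC = demand: 53.75 + 1.65q = 174.70 - 0.42q → q* = 58.4300.
Gap = |36.3123 − 58.4300| = 22.1177.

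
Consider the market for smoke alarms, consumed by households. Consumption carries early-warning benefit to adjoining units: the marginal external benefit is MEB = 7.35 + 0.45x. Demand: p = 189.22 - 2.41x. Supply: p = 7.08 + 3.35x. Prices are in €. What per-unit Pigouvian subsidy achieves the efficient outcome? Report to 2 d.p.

Social marginal benefit = demand + MEB = 196.57 - 1.96x.
Set SMB = MC: 196.57 - 1.96x = 7.08 + 3.35x → x* = 35.6855.
The Pigouvian subsidy equals MEB at x*: 7.35 + 0.45×35.6855 = 23.4085.

subsidy = €23.41 per unit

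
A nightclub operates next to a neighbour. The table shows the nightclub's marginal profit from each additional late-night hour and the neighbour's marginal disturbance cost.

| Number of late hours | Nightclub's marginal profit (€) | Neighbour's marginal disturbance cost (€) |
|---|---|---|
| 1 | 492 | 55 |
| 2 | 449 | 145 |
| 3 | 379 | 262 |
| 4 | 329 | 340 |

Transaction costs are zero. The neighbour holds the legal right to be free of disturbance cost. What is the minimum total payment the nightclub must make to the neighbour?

Efficient level: marginal profit ≥ marginal disturbance cost through level 3, so k* = 3.
With the neighbour holding the right, the nightclub must at least compensate total damage at k*: 55 + 145 + 262 = 462.

€462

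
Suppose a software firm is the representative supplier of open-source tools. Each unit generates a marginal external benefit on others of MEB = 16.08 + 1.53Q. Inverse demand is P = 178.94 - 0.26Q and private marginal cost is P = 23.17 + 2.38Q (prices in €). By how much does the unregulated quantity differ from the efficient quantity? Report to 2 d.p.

Market equilibrium (private): 23.17 + 2.38Q = 178.94 - 0.26Q → Q_m = 59.0038.
Social marginal cost = private MC − MEB = 7.09 + 0.85Q.
Set SMC = demand: 7.09 + 0.85Q = 178.94 - 0.26Q → Q* = 154.8198.
Gap = |59.0038 − 154.8198| = 95.8160.

95.82 units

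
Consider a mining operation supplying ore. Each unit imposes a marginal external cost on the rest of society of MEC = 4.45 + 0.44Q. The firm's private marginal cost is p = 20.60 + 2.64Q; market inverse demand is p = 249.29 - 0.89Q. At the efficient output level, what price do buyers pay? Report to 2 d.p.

Social marginal cost = private MC + MEC = 25.05 + 3.08Q.
Set SMC = demand: 25.05 + 3.08Q = 249.29 - 0.89Q → Q* = 56.4836.
Consumer price on the demand curve at Q*: 249.29 − 0.89×56.4836 = 199.0196.

P = 199.02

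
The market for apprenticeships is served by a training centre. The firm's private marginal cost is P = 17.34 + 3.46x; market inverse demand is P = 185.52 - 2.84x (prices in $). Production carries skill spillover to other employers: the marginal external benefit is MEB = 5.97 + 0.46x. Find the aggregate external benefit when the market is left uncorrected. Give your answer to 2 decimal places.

$323.28

Market equilibrium (private): 17.34 + 3.46x = 185.52 - 2.84x → x_m = 26.6952.
Total external benefit = ∫₀^{x_m} (5.97 + 0.46x) dx = 5.97×26.6952 + ½×0.46×26.6952² = 323.2761.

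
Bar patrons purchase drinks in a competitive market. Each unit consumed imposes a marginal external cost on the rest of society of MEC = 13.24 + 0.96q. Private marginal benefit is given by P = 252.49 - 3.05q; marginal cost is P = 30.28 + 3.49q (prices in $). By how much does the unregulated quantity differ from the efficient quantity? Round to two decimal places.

6.11 units

Market equilibrium (private): 30.28 + 3.49q = 252.49 - 3.05q → q_m = 33.9771.
Social marginal benefit = demand − MEC = 239.25 - 4.01q.
Set SMB = MC: 239.25 - 4.01q = 30.28 + 3.49q → q* = 27.8627.
Gap = |33.9771 − 27.8627| = 6.1144.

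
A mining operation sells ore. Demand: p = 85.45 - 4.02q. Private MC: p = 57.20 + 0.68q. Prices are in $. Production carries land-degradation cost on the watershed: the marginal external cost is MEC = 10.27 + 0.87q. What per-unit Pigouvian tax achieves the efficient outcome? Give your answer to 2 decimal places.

tax = $13.08 per unit

Social marginal cost = private MC + MEC = 67.47 + 1.55q.
Set SMC = demand: 67.47 + 1.55q = 85.45 - 4.02q → q* = 3.2280.
The Pigouvian tax equals MEC at q*: 10.27 + 0.87×3.2280 = 13.0784.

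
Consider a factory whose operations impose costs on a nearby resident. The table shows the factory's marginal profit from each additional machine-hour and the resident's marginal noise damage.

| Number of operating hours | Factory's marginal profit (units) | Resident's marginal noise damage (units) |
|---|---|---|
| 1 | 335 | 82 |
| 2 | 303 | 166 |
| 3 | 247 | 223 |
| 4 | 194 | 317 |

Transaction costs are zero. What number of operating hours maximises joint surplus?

3

Bargaining reaches the level where marginal profit last exceeds marginal noise damage.
That holds through level 3 (247 ≥ 223) but not at 4 (194 < 317).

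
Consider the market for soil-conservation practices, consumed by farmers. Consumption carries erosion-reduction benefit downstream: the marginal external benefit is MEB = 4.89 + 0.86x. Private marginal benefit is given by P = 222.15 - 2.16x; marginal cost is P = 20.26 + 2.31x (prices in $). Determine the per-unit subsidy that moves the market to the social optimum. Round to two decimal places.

subsidy = $54.15 per unit

Social marginal benefit = demand + MEB = 227.04 - 1.30x.
Set SMB = MC: 227.04 - 1.30x = 20.26 + 2.31x → x* = 57.2798.
The Pigouvian subsidy equals MEB at x*: 4.89 + 0.86×57.2798 = 54.1506.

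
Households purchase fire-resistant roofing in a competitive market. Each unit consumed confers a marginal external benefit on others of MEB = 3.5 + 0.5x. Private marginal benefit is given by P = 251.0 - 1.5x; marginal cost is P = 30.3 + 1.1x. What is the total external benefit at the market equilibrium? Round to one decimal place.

Market equilibrium (private): 30.3 + 1.1x = 251.0 - 1.5x → x_m = 84.8846.
Total external benefit = ∫₀^{x_m} (3.5 + 0.5x) dx = 3.5×84.8846 + ½×0.5×84.8846² = 2098.4449.

2098.4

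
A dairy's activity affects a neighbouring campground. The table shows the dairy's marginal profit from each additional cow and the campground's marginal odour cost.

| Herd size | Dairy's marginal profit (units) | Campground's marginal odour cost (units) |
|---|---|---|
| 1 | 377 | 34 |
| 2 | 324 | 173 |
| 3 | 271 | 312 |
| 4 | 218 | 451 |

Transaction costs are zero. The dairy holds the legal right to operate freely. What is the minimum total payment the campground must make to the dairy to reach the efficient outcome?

Left alone the dairy would choose level 4 (marginal profit stays positive).
Efficient level: k* = 2 (marginal profit ≥ marginal odour cost through 2).
The campground must at least cover the dairy's forgone profit from cutting 4→2: 271 + 218 = 489.

489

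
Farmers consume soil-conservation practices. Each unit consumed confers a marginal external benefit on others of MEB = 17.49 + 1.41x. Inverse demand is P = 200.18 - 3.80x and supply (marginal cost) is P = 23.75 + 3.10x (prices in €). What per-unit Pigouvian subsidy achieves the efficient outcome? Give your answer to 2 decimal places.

subsidy = €67.29 per unit

Social marginal benefit = demand + MEB = 217.67 - 2.39x.
Set SMB = MC: 217.67 - 2.39x = 23.75 + 3.10x → x* = 35.3224.
The Pigouvian subsidy equals MEB at x*: 17.49 + 1.41×35.3224 = 67.2946.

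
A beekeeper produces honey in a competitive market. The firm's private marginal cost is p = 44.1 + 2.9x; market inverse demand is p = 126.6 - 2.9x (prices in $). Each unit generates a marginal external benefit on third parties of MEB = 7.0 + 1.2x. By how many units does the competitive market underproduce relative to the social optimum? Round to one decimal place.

Market equilibrium (private): 44.1 + 2.9x = 126.6 - 2.9x → x_m = 14.2241.
Social marginal cost = private MC − MEB = 37.1 + 1.7x.
Set SMC = demand: 37.1 + 1.7x = 126.6 - 2.9x → x* = 19.4565.
Gap = |14.2241 − 19.4565| = 5.2324.

5.2 units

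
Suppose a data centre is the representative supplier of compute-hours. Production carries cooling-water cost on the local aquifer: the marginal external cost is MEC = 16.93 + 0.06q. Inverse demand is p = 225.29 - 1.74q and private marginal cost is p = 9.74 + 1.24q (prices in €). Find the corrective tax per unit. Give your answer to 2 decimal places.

tax = €20.85 per unit

Social marginal cost = private MC + MEC = 26.67 + 1.30q.
Set SMC = demand: 26.67 + 1.30q = 225.29 - 1.74q → q* = 65.3355.
The Pigouvian tax equals MEC at q*: 16.93 + 0.06×65.3355 = 20.8501.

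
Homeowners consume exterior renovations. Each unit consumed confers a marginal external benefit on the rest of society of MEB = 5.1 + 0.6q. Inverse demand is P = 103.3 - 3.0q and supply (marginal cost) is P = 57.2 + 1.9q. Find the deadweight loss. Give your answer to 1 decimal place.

Market equilibrium (private): 57.2 + 1.9q = 103.3 - 3.0q → q_m = 9.4082.
Social marginal benefit = demand + MEB = 108.4 - 2.4q.
Set SMB = MC: 108.4 - 2.4q = 57.2 + 1.9q → q* = 11.9070.
The welfare-loss triangle has base |q_m − q*| and height MEB(q_m) (the vertical gap between SMB and MC is zero at q* and MEB at q_m).
DWL = ½ × 2.4988 × 10.7449 = 13.4247.

DWL = 13.4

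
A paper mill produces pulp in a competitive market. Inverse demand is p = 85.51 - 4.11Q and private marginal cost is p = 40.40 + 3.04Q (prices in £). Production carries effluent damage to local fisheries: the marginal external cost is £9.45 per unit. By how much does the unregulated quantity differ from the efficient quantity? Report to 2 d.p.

1.32 units

Market equilibrium (private): 40.40 + 3.04Q = 85.51 - 4.11Q → Q_m = 6.3091.
Social marginal cost = private MC + MEC = 49.85 + 3.04Q.
Set SMC = demand: 49.85 + 3.04Q = 85.51 - 4.11Q → Q* = 4.9874.
Gap = |6.3091 − 4.9874| = 1.3217.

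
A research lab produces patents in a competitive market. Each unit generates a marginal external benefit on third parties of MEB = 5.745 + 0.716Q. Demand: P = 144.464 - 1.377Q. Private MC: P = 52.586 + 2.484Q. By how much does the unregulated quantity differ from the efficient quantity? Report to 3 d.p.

Market equilibrium (private): 52.586 + 2.484Q = 144.464 - 1.377Q → Q_m = 23.7964.
Social marginal cost = private MC − MEB = 46.841 + 1.768Q.
Set SMC = demand: 46.841 + 1.768Q = 144.464 - 1.377Q → Q* = 31.0407.
Gap = |23.7964 − 31.0407| = 7.2443.

7.244 units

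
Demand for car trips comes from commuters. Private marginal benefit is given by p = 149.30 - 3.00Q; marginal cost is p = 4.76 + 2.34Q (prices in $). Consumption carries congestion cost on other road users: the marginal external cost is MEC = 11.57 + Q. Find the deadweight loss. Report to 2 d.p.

Market equilibrium (private): 4.76 + 2.34Q = 149.30 - 3.00Q → Q_m = 27.0674.
Social marginal benefit = demand − MEC = 137.73 - 4.00Q.
Set SMB = MC: 137.73 - 4.00Q = 4.76 + 2.34Q → Q* = 20.9732.
Height of the DWL triangle at Q_m is MC(Q_m) − SMB(Q_m) = MEC(Q_m) = 38.6374.
DWL = ½ × 6.0942 × 38.6374 = 117.7320.

DWL = $117.73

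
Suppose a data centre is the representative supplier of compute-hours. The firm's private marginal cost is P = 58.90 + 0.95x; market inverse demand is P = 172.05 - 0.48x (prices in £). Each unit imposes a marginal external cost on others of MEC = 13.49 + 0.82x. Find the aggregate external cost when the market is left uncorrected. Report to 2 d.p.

£3634.38

Market equilibrium (private): 58.90 + 0.95x = 172.05 - 0.48x → x_m = 79.1259.
Total external cost = ∫₀^{x_m} (13.49 + 0.82x) dx = 13.49×79.1259 + ½×0.82×79.1259² = 3634.3807.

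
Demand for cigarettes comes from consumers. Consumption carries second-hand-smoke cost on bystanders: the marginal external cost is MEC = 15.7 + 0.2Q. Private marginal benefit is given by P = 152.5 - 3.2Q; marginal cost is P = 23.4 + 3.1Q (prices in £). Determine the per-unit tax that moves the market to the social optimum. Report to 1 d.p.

Social marginal benefit = demand − MEC = 136.8 - 3.4Q.
Set SMB = MC: 136.8 - 3.4Q = 23.4 + 3.1Q → Q* = 17.4462.
The Pigouvian tax equals MEC at Q*: 15.7 + 0.2×17.4462 = 19.1892.

tax = £19.2 per unit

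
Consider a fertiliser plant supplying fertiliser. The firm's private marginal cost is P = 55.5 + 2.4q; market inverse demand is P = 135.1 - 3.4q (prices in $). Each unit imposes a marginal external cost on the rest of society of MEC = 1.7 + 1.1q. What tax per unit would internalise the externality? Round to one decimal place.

tax = $14.1 per unit

Social marginal cost = private MC + MEC = 57.2 + 3.5q.
Set SMC = demand: 57.2 + 3.5q = 135.1 - 3.4q → q* = 11.2899.
The Pigouvian tax equals MEC at q*: 1.7 + 1.1×11.2899 = 14.1189.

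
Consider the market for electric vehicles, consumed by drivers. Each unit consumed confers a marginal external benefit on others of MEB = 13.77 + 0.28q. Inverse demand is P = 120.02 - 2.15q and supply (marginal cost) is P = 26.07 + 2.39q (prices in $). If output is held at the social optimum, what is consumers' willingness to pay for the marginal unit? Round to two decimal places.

Social marginal benefit = demand + MEB = 133.79 - 1.87q.
Set SMB = MC: 133.79 - 1.87q = 26.07 + 2.39q → q* = 25.2864.
Consumer price on the demand curve at q*: 120.02 − 2.15×25.2864 = 65.6542.

P = $65.65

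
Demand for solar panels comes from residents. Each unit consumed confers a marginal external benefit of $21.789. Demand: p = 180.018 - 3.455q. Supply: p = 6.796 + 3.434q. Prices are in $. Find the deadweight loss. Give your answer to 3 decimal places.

DWL = $34.458

Market equilibrium (private): 6.796 + 3.434q = 180.018 - 3.455q → q_m = 25.1447.
Social marginal benefit = demand + MEB = 201.807 - 3.455q.
Set SMB = MC: 201.807 - 3.455q = 6.796 + 3.434q → q* = 28.3076.
Height of the DWL triangle at q_m is SMB(q_m) − MC(q_m) = MEB(q_m) = 21.7890.
DWL = ½ × 3.1629 × 21.7890 = 34.4582.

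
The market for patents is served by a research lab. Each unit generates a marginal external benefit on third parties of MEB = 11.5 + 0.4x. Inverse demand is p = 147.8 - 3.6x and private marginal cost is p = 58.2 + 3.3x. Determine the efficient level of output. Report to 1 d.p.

Social marginal cost = private MC − MEB = 46.7 + 2.9x.
Set SMC = demand: 46.7 + 2.9x = 147.8 - 3.6x → x* = 15.5538.

x* = 15.6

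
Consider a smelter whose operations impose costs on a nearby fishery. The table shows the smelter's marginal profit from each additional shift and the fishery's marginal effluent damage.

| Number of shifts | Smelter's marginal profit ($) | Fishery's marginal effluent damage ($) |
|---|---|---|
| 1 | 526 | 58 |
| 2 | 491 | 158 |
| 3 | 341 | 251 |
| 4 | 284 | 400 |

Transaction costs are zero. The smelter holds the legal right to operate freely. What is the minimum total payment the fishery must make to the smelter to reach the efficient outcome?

Left alone the smelter would choose level 4 (marginal profit stays positive).
Efficient level: k* = 3 (marginal profit ≥ marginal effluent damage through 3).
The fishery must at least cover the smelter's forgone profit from cutting 4→3: 284 = 284.

$284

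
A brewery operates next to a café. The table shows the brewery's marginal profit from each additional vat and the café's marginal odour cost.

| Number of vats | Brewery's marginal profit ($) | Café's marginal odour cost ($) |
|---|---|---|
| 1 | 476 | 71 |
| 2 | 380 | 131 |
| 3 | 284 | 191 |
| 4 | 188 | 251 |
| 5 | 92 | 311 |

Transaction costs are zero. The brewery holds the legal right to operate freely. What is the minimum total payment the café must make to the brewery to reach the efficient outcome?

Left alone the brewery would choose level 5 (marginal profit stays positive).
Efficient level: k* = 3 (marginal profit ≥ marginal odour cost through 3).
The café must at least cover the brewery's forgone profit from cutting 5→3: 188 + 92 = 280.

$280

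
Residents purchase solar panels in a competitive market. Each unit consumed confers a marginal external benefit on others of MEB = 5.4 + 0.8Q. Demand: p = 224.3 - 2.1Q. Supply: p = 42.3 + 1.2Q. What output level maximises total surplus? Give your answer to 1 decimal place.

Q* = 75.0

Social marginal benefit = demand + MEB = 229.7 - 1.3Q.
Set SMB = MC: 229.7 - 1.3Q = 42.3 + 1.2Q → Q* = 74.9600.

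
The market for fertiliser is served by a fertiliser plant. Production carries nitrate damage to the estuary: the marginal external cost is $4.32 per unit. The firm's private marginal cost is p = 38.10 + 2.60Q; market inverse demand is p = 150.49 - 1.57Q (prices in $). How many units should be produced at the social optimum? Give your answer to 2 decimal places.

Q* = 25.92

Social marginal cost = private MC + MEC = 42.42 + 2.60Q.
Set SMC = demand: 42.42 + 2.60Q = 150.49 - 1.57Q → Q* = 25.9161.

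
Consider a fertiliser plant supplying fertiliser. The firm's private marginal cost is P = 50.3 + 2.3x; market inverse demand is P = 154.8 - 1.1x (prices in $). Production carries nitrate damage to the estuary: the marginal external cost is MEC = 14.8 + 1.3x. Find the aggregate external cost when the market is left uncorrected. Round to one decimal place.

$1068.9

Market equilibrium (private): 50.3 + 2.3x = 154.8 - 1.1x → x_m = 30.7353.
Total external cost = ∫₀^{x_m} (14.8 + 1.3x) dx = 14.8×30.7353 + ½×1.3×30.7353² = 1068.9106.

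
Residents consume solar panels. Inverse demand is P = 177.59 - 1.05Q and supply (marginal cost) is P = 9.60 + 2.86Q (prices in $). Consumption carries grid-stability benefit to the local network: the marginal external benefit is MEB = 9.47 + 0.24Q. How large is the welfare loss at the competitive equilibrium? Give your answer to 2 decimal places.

Market equilibrium (private): 9.60 + 2.86Q = 177.59 - 1.05Q → Q_m = 42.9642.
Social marginal benefit = demand + MEB = 187.06 - 0.81Q.
Set SMB = MC: 187.06 - 0.81Q = 9.60 + 2.86Q → Q* = 48.3542.
Height of the DWL triangle at Q_m is SMB(Q_m) − MC(Q_m) = MEB(Q_m) = 19.7814.
DWL = ½ × 5.3900 × 19.7814 = 53.3109.

DWL = $53.31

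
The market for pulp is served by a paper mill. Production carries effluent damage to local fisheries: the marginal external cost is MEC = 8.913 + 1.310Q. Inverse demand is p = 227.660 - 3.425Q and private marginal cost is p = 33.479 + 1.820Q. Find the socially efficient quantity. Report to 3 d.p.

Q* = 28.264

Social marginal cost = private MC + MEC = 42.392 + 3.130Q.
Set SMC = demand: 42.392 + 3.130Q = 227.660 - 3.425Q → Q* = 28.2636.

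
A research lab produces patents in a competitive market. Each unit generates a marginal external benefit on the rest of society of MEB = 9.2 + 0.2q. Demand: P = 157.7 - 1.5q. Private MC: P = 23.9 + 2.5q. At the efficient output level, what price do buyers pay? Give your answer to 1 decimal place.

Social marginal cost = private MC − MEB = 14.7 + 2.3q.
Set SMC = demand: 14.7 + 2.3q = 157.7 - 1.5q → q* = 37.6316.
Consumer price on the demand curve at q*: 157.7 − 1.5×37.6316 = 101.2526.

P = 101.3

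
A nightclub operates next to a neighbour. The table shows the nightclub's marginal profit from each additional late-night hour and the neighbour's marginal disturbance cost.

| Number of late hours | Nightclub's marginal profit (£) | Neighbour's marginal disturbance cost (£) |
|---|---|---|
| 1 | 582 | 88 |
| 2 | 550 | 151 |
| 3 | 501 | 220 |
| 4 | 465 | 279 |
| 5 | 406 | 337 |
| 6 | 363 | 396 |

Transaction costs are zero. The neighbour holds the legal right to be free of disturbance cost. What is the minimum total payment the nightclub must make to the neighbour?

£1075

Efficient level: marginal profit ≥ marginal disturbance cost through level 5, so k* = 5.
With the neighbour holding the right, the nightclub must at least compensate total damage at k*: 88 + 151 + 220 + 279 + 337 = 1075.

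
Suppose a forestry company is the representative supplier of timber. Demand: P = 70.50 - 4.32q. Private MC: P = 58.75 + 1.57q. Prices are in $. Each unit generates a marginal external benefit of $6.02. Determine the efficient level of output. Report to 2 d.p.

q* = 3.02

Social marginal cost = private MC − MEB = 52.73 + 1.57q.
Set SMC = demand: 52.73 + 1.57q = 70.50 - 4.32q → q* = 3.0170.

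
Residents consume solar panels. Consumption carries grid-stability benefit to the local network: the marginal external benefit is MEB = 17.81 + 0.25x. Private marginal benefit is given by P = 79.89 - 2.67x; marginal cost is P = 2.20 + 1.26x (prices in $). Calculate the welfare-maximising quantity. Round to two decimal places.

x* = 25.95

Social marginal benefit = demand + MEB = 97.70 - 2.42x.
Set SMB = MC: 97.70 - 2.42x = 2.20 + 1.26x → x* = 25.9511.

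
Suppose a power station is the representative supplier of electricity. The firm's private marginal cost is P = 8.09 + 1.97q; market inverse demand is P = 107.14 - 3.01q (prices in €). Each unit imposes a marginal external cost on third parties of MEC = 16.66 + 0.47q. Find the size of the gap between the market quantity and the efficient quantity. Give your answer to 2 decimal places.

Market equilibrium (private): 8.09 + 1.97q = 107.14 - 3.01q → q_m = 19.8896.
Social marginal cost = private MC + MEC = 24.75 + 2.44q.
Set SMC = demand: 24.75 + 2.44q = 107.14 - 3.01q → q* = 15.1174.
Gap = |19.8896 − 15.1174| = 4.7722.

4.77 units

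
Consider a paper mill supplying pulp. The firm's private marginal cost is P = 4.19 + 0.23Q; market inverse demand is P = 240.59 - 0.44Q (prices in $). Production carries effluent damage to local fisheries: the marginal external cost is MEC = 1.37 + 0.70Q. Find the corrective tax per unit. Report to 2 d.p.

tax = $121.46 per unit

Social marginal cost = private MC + MEC = 5.56 + 0.93Q.
Set SMC = demand: 5.56 + 0.93Q = 240.59 - 0.44Q → Q* = 171.5547.
The Pigouvian tax equals MEC at Q*: 1.37 + 0.70×171.5547 = 121.4583.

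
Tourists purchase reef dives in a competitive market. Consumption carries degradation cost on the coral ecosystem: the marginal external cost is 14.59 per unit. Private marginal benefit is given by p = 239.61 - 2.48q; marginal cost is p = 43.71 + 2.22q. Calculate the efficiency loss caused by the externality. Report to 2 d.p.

DWL = 22.65

Market equilibrium (private): 43.71 + 2.22q = 239.61 - 2.48q → q_m = 41.6809.
Social marginal benefit = demand − MEC = 225.02 - 2.48q.
Set SMB = MC: 225.02 - 2.48q = 43.71 + 2.22q → q* = 38.5766.
Height of the DWL triangle at q_m is MC(q_m) − SMB(q_m) = MEC(q_m) = 14.5900.
DWL = ½ × 3.1043 × 14.5900 = 22.6459.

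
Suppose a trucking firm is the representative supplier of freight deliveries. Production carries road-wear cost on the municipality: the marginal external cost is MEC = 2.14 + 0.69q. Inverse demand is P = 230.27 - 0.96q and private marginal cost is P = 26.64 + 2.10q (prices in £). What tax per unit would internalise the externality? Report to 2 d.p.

tax = £39.21 per unit

Social marginal cost = private MC + MEC = 28.78 + 2.79q.
Set SMC = demand: 28.78 + 2.79q = 230.27 - 0.96q → q* = 53.7307.
The Pigouvian tax equals MEC at q*: 2.14 + 0.69×53.7307 = 39.2142.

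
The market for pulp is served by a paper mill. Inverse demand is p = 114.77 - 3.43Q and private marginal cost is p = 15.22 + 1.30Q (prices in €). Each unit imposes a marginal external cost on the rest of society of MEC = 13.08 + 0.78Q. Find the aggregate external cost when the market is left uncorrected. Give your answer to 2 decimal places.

€448.04

Market equilibrium (private): 15.22 + 1.30Q = 114.77 - 3.43Q → Q_m = 21.0465.
Total external cost = ∫₀^{Q_m} (13.08 + 0.78Q) dQ = 13.08×21.0465 + ½×0.78×21.0465² = 448.0407.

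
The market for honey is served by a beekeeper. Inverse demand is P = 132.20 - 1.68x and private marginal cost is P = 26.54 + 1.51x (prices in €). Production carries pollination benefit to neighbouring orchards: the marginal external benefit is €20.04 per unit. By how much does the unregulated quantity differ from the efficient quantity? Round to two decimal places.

Market equilibrium (private): 26.54 + 1.51x = 132.20 - 1.68x → x_m = 33.1223.
Social marginal cost = private MC − MEB = 6.50 + 1.51x.
Set SMC = demand: 6.50 + 1.51x = 132.20 - 1.68x → x* = 39.4044.
Gap = |33.1223 − 39.4044| = 6.2821.

6.28 units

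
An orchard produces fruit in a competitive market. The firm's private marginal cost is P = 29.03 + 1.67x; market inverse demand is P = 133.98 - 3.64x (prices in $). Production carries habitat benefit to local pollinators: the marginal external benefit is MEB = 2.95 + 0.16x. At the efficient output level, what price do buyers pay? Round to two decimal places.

P = $57.72

Social marginal cost = private MC − MEB = 26.08 + 1.51x.
Set SMC = demand: 26.08 + 1.51x = 133.98 - 3.64x → x* = 20.9515.
Consumer price on the demand curve at x*: 133.98 − 3.64×20.9515 = 57.7165.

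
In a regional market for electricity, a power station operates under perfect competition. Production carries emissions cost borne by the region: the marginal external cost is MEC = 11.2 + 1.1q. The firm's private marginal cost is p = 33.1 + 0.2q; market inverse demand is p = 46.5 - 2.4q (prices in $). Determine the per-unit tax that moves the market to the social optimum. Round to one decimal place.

tax = $11.9 per unit

Social marginal cost = private MC + MEC = 44.3 + 1.3q.
Set SMC = demand: 44.3 + 1.3q = 46.5 - 2.4q → q* = 0.5946.
The Pigouvian tax equals MEC at q*: 11.2 + 1.1×0.5946 = 11.8541.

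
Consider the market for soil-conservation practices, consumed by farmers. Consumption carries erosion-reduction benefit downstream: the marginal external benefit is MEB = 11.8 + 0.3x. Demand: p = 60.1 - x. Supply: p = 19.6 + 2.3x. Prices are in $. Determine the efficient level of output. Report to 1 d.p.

x* = 17.4

Social marginal benefit = demand + MEB = 71.9 - 0.7x.
Set SMB = MC: 71.9 - 0.7x = 19.6 + 2.3x → x* = 17.4333.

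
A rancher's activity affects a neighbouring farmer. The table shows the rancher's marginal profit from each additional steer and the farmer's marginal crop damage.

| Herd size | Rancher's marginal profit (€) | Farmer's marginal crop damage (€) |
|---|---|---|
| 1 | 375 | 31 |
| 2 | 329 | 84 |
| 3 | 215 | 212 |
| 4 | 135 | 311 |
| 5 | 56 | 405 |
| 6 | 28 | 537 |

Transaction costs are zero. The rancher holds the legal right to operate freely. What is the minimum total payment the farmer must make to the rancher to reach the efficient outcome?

€219

Left alone the rancher would choose level 6 (marginal profit stays positive).
Efficient level: k* = 3 (marginal profit ≥ marginal crop damage through 3).
The farmer must at least cover the rancher's forgone profit from cutting 6→3: 135 + 56 + 28 = 219.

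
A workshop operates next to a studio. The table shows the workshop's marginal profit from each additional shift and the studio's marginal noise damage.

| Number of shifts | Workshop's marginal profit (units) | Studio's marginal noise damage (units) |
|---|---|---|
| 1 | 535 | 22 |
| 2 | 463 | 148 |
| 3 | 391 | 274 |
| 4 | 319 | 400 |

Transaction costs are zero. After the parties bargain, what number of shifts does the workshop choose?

Bargaining reaches the level where marginal profit last exceeds marginal noise damage.
That holds through level 3 (391 ≥ 274) but not at 4 (319 < 400).

3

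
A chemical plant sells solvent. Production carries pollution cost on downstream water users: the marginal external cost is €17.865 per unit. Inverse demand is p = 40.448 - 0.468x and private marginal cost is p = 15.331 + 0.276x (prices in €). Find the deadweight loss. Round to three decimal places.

Market equilibrium (private): 15.331 + 0.276x = 40.448 - 0.468x → x_m = 33.7594.
Social marginal cost = private MC + MEC = 33.196 + 0.276x.
Set SMC = demand: 33.196 + 0.276x = 40.448 - 0.468x → x* = 9.7473.
The loss is the area between SMC and demand from x* to x_m; with linear curves that's a triangle of height MEC(x_m).
DWL = ½ × 24.0121 × 17.8650 = 214.4881.

DWL = €214.488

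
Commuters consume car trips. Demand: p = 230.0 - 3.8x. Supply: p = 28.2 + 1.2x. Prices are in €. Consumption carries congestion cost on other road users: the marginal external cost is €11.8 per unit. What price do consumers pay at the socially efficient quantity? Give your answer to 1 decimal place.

Social marginal benefit = demand − MEC = 218.2 - 3.8x.
Set SMB = MC: 218.2 - 3.8x = 28.2 + 1.2x → x* = 38.0000.
Consumer price on the demand curve at x*: 230.0 − 3.8×38.0000 = 85.6000.

P = €85.6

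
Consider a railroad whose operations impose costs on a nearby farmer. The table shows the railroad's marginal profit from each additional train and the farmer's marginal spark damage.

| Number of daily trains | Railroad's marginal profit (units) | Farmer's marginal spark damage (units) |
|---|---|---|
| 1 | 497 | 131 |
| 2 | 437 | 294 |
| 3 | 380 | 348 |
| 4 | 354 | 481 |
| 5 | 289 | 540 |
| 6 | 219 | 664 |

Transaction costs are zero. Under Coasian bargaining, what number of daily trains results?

Bargaining reaches the level where marginal profit last exceeds marginal spark damage.
That holds through level 3 (380 ≥ 348) but not at 4 (354 < 481).

3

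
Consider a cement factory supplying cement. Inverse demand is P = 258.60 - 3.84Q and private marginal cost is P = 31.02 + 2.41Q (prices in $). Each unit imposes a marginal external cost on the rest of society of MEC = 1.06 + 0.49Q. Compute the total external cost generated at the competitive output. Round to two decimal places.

Market equilibrium (private): 31.02 + 2.41Q = 258.60 - 3.84Q → Q_m = 36.4128.
Total external cost = ∫₀^{Q_m} (1.06 + 0.49Q) dQ = 1.06×36.4128 + ½×0.49×36.4128² = 363.4411.

$363.44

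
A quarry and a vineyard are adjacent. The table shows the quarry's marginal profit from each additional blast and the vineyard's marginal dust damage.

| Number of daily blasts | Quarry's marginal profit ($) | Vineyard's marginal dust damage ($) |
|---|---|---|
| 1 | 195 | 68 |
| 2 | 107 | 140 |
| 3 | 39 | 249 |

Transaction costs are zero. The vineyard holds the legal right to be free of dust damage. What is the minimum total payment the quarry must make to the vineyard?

Efficient level: marginal profit ≥ marginal dust damage through level 1, so k* = 1.
With the vineyard holding the right, the quarry must at least compensate total damage at k*: 68 = 68.

$68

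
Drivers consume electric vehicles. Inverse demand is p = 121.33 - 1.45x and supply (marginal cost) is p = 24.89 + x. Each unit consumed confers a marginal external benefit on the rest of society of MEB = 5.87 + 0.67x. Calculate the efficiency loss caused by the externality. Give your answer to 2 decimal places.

DWL = 292.03

Market equilibrium (private): 24.89 + x = 121.33 - 1.45x → x_m = 39.3633.
Social marginal benefit = demand + MEB = 127.20 - 0.78x.
Set SMB = MC: 127.20 - 0.78x = 24.89 + x → x* = 57.4775.
The loss is the area between SMB and MC from x* to x_m; with linear curves that's a triangle of height MEB(x_m).
DWL = ½ × 18.1142 × 32.2434 = 292.0317.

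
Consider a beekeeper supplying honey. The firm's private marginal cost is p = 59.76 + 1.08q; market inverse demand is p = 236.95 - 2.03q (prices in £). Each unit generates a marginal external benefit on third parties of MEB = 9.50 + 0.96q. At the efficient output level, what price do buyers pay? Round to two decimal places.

Social marginal cost = private MC − MEB = 50.26 + 0.12q.
Set SMC = demand: 50.26 + 0.12q = 236.95 - 2.03q → q* = 86.8326.
Consumer price on the demand curve at q*: 236.95 − 2.03×86.8326 = 60.6798.

P = £60.68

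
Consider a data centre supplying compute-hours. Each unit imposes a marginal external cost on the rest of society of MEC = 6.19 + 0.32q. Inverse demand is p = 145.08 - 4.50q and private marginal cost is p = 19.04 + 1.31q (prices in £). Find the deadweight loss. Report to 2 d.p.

Market equilibrium (private): 19.04 + 1.31q = 145.08 - 4.50q → q_m = 21.6936.
Social marginal cost = private MC + MEC = 25.23 + 1.63q.
Set SMC = demand: 25.23 + 1.63q = 145.08 - 4.50q → q* = 19.5514.
Height of the DWL triangle at q_m is SMC(q_m) − demand(q_m) = MEC(q_m) = 13.1320.
DWL = ½ × 2.1422 × 13.1320 = 14.0657.

DWL = £14.07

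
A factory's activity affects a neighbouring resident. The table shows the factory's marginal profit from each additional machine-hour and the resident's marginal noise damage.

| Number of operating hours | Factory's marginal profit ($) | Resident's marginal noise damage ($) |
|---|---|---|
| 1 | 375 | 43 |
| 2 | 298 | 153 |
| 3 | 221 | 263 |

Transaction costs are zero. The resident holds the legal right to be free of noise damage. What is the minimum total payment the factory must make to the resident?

Efficient level: marginal profit ≥ marginal noise damage through level 2, so k* = 2.
With the resident holding the right, the factory must at least compensate total damage at k*: 43 + 153 = 196.

$196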